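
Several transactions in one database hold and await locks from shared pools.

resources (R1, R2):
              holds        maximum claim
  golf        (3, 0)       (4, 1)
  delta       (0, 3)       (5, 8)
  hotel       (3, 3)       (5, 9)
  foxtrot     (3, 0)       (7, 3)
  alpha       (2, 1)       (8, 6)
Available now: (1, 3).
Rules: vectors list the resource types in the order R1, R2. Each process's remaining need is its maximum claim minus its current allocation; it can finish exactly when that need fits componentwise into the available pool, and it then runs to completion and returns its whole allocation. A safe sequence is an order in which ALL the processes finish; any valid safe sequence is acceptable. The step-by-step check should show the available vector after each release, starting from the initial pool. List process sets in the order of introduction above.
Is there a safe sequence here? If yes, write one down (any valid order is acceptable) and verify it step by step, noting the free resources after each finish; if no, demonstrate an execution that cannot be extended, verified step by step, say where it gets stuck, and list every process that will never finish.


UNSAFE.
Key observation: even finishing golf, foxtrot leaves just (7, 3) free — too little R2 for any of the remaining processes.
A maximal execution: golf, foxtrot — then nothing else fits. Check, step by step:
  pool = (1, 3)
  golf needs (1, 1) <= (1, 3) -> finishes; pool += (3, 0) = (4, 3)
  foxtrot needs (4, 3) <= (4, 3) -> finishes; pool += (3, 0) = (7, 3)
  delta still needs (5, 5) but only (7, 3) is free — short on R2
  hotel still needs (2, 6) but only (7, 3) is free — short on R2
  alpha still needs (6, 5) but only (7, 3) is free — short on R2
Permanently blocked: delta, hotel and alpha.


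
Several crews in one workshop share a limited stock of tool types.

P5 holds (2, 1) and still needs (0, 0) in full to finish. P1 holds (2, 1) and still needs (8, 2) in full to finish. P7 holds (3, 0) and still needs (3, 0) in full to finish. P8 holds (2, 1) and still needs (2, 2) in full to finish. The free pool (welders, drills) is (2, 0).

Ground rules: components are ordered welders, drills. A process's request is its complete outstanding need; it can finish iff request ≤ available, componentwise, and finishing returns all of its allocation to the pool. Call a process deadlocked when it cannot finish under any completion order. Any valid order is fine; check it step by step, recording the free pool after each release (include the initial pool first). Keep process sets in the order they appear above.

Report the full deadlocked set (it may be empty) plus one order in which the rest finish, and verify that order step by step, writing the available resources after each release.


Deadlocked set: P1 and P8.
Key observation: after P5, P7 complete, (7, 1) is the best the pool ever gets, yet each leftover process wants more drills.
One completion order for the rest: P5, P7. Step-by-step check:
  pool = (2, 0)
  P5 needs (0, 0) <= (2, 0) -> finishes; pool += (2, 1) = (4, 1)
  P7 needs (3, 0) <= (4, 1) -> finishes; pool += (3, 0) = (7, 1)
The stuck group stays short no matter what:
  P1 cannot run: need (8, 2) vs free (7, 1) (insufficient welders and drills)
  P8 cannot run: need (2, 2) vs free (7, 1) (insufficient drills)


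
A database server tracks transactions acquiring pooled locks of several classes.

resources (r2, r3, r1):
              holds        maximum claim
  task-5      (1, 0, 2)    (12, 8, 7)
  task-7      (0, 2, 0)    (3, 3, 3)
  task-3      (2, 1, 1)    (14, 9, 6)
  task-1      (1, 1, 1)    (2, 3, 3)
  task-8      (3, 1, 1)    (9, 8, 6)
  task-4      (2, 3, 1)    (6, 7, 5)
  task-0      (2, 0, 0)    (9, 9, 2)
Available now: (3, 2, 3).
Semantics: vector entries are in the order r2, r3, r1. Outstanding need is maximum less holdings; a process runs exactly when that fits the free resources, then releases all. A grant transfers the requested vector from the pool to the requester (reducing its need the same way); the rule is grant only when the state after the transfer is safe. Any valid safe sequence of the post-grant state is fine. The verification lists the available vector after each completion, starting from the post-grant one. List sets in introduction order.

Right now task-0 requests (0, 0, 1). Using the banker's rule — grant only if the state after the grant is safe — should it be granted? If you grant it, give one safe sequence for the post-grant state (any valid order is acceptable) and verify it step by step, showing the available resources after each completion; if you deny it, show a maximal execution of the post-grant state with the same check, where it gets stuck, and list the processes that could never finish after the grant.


DENY: after the grant no complete ordering would exist.
Key observation: after task-1, task-7 the pool peaks at (4, 5, 3), and each blocked process is short somewhere: task-5 on r2, r3, r1; task-3 on r2, r3, r1; task-8 on r2, r3, r1; task-4 on r1; task-0 on r2, r3.
Pretend the grant happened; the run task-1, task-7 goes as far as possible. Check, step by step:
  pool = (3, 2, 2)
  task-1 needs (1, 2, 2) <= (3, 2, 2) -> finishes; pool += (1, 1, 1) = (4, 3, 3)
  task-7 needs (3, 1, 3) <= (4, 3, 3) -> finishes; pool += (0, 2, 0) = (4, 5, 3)
  task-5 still needs (11, 8, 5) but only (4, 5, 3) is free — short on r2, r3 and r1
  task-3 still needs (12, 8, 5) but only (4, 5, 3) is free — short on r2, r3 and r1
  task-8 still needs (6, 7, 5) but only (4, 5, 3) is free — short on r2, r3 and r1
  task-4 still needs (4, 4, 4) but only (4, 5, 3) is free — short on r1
  task-0 still needs (7, 9, 1) but only (4, 5, 3) is free — short on r2 and r3
Processes that could never finish after the grant: task-5, task-3, task-8, task-4 and task-0.


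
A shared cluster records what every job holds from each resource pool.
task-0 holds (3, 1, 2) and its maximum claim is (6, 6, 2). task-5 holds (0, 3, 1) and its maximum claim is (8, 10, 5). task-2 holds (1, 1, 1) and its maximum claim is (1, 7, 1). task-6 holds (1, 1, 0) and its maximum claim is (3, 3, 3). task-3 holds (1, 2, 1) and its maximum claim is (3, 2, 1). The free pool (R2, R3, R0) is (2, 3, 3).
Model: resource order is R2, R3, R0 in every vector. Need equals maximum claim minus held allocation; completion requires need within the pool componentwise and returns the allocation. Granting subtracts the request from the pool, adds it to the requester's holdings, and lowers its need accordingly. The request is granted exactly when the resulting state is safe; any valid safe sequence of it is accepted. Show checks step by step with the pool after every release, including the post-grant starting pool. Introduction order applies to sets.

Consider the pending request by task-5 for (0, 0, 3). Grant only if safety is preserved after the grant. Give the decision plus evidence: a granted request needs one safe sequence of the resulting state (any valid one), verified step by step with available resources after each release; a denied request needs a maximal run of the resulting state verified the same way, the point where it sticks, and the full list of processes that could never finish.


GRANT — the state after the grant stays safe, e.g. via task-3, task-0, task-6, task-2, task-5.
Key observation: (2, 3, 0) free after granting still covers task-3 first, and each release covers the next.
Check on the post-grant state, step by step:
  pool = (2, 3, 0)
  task-3: need (2, 0, 0) fits (2, 3, 0); releases (1, 2, 1), pool now (3, 5, 1)
  task-0: need (3, 5, 0) fits (3, 5, 1); releases (3, 1, 2), pool now (6, 6, 3)
  task-6: need (2, 2, 3) fits (6, 6, 3); releases (1, 1, 0), pool now (7, 7, 3)
  task-2: need (0, 6, 0) fits (7, 7, 3); releases (1, 1, 1), pool now (8, 8, 4)
  task-5: need (8, 7, 1) fits (8, 8, 4); releases (0, 3, 4), pool now (8, 11, 8)


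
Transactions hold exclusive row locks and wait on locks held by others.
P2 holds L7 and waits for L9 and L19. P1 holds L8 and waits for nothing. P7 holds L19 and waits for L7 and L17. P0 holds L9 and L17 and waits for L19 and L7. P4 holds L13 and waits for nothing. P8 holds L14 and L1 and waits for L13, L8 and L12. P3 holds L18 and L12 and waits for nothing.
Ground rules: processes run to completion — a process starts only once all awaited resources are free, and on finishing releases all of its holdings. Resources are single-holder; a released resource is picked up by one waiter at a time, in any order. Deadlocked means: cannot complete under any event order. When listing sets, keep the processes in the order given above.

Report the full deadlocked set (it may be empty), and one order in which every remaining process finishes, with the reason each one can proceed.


The deadlocked set is P2, P7 and P0.
Key observation: the wait chain closes on itself along P2 -> P7 -> P2; P0 is caught in further circular waits.
One completion order for the rest: P1, P3, P4, P8.
Step-by-step check:
  P1 waits on nothing -> runs at once and releases L8
  P3 waits on nothing -> runs at once and releases L18 and L12
  P4 waits on nothing -> runs at once and releases L13
  P8: everything it awaited (L13, L8 and L12) is free; runs, freeing L14 and L1


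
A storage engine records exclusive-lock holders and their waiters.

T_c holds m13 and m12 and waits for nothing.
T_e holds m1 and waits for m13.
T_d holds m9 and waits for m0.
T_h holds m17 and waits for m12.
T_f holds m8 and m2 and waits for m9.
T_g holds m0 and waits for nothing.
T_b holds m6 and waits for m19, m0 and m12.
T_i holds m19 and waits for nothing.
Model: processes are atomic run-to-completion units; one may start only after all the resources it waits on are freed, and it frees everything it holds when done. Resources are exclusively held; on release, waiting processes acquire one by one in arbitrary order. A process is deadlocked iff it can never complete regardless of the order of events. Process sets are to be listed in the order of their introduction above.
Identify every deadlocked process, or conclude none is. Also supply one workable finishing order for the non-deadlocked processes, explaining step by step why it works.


No process is deadlocked.
Key observation: no waiting chain loops back on itself — every chain ends at a process that waits on nothing, so everyone eventually runs.
The rest can finish in the order T_g, T_i, T_c, T_d, T_h, T_e, T_b, T_f.
Step-by-step check:
  run T_g (it waits on nothing); releases m0
  run T_i (it waits on nothing); releases m19
  run T_c (it waits on nothing); releases m13 and m12
  T_d waits on m0 — all released -> runs and releases m9
  T_h waits on m12 — all released -> runs and releases m17
  T_e waits on m13 — all released -> runs and releases m1
  T_b waits on m19, m0 and m12 — all released -> runs and releases m6
  T_f waits on m9 — all released -> runs and releases m8 and m2


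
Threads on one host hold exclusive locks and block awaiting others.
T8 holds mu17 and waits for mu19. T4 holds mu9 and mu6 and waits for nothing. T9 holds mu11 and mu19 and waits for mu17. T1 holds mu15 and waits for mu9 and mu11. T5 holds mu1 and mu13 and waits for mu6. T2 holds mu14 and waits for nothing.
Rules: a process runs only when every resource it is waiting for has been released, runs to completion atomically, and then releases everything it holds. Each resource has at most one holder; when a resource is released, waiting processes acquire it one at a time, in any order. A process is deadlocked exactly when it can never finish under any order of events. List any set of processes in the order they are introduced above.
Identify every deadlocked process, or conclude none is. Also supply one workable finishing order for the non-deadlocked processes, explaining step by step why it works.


The deadlocked set is T8, T9 and T1.
Key observation: the wait chain closes on itself along T8 -> T9 -> T8; T1 waits into the deadlock from upstream.
The rest can finish in the order T4, T5, T2.
Walking it through:
  T4 waits on nothing -> runs at once and releases mu9 and mu6
  T5 waits on mu6 — all released -> runs and releases mu1 and mu13
  T2 waits on nothing -> runs at once and releases mu14


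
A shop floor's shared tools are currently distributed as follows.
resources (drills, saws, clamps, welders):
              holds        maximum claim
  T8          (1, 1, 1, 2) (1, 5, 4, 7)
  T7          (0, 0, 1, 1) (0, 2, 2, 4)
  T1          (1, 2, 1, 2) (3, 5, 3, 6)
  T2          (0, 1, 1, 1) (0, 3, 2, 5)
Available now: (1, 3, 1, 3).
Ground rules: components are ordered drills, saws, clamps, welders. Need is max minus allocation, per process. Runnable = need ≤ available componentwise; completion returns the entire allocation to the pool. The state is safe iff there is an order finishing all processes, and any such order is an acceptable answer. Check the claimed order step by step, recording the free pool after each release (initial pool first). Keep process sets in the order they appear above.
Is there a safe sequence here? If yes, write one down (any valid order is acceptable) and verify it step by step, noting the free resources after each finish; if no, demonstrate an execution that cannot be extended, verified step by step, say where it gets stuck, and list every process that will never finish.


SAFE — a valid safe sequence is T7, T2, T8, T1.
Key observation: T7 marks the first exact bind of the order: its need (0, 2, 1, 3) fits the free (1, 3, 1, 3) with zero slack on a requested resource.
Walking it through:
  pool = (1, 3, 1, 3)
  T7: need (0, 2, 1, 3) fits (1, 3, 1, 3); releases (0, 0, 1, 1), pool now (1, 3, 2, 4)
  T2: need (0, 2, 1, 4) fits (1, 3, 2, 4); releases (0, 1, 1, 1), pool now (1, 4, 3, 5)
  T8: need (0, 4, 3, 5) fits (1, 4, 3, 5); releases (1, 1, 1, 2), pool now (2, 5, 4, 7)
  T1: need (2, 3, 2, 4) fits (2, 5, 4, 7); releases (1, 2, 1, 2), pool now (3, 7, 5, 9)


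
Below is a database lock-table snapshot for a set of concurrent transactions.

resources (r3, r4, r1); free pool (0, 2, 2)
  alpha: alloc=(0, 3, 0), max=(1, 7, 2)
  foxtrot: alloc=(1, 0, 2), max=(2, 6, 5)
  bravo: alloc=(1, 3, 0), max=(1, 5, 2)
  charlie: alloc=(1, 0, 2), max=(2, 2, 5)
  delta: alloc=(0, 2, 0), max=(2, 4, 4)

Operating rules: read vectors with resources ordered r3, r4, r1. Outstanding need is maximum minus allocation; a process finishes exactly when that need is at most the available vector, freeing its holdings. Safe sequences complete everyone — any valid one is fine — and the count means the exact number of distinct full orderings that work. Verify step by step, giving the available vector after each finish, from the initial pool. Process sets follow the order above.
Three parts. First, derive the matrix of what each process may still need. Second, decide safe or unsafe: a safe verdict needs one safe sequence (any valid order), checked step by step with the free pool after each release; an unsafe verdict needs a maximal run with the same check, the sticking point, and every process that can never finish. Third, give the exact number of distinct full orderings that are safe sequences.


(1) Remaining need (order r3, r4, r1):
  alpha: (1, 4, 2)
  foxtrot: (1, 6, 3)
  bravo: (0, 2, 2)
  charlie: (1, 2, 3)
  delta: (2, 2, 4)
(2) UNSAFE — no complete ordering exists.
Key observation: bravo, alpha can finish, but then (1, 8, 2) is all there is, and the blocked group's r1 demands exceed it.
A maximal execution: bravo, alpha — then nothing else fits. Walking it through:
  pool = (0, 2, 2)
  bravo: need (0, 2, 2) fits (0, 2, 2); releases (1, 3, 0), pool now (1, 5, 2)
  alpha: need (1, 4, 2) fits (1, 5, 2); releases (0, 3, 0), pool now (1, 8, 2)
  blocked: foxtrot wants (1, 6, 3), pool (1, 8, 2) — not enough r1
  blocked: charlie wants (1, 2, 3), pool (1, 8, 2) — not enough r1
  blocked: delta wants (2, 2, 4), pool (1, 8, 2) — not enough r3 and r1
Never able to finish: foxtrot, charlie and delta.
(3) Precisely 0 of the possible complete orderings are safe sequences.


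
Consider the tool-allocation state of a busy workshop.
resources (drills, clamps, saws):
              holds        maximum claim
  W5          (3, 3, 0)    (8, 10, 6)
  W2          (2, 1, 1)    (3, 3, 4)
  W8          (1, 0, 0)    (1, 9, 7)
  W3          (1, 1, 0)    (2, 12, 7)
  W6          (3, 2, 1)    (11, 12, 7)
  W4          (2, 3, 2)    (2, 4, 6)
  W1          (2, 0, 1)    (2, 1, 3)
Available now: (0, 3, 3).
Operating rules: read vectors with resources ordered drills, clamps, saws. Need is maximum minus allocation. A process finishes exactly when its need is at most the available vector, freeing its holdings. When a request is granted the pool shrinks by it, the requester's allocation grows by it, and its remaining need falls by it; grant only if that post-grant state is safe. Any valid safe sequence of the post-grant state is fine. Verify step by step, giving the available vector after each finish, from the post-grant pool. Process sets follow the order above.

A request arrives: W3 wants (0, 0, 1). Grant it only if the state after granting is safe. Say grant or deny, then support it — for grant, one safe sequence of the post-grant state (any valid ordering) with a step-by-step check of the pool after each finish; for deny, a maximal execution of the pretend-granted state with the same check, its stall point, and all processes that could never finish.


GRANT — the state after the grant stays safe, e.g. via W1, W2, W4, W5, W6, W8, W3.
Key observation: the transfer keeps a workable pool ((0, 3, 2)); W1 starts the safe sequence.
Check on the post-grant state, step by step:
  pool = (0, 3, 2)
  W1: need (0, 1, 2) fits (0, 3, 2); releases (2, 0, 1), pool now (2, 3, 3)
  W2: need (1, 2, 3) fits (2, 3, 3); releases (2, 1, 1), pool now (4, 4, 4)
  W4: need (0, 1, 4) fits (4, 4, 4); releases (2, 3, 2), pool now (6, 7, 6)
  W5: need (5, 7, 6) fits (6, 7, 6); releases (3, 3, 0), pool now (9, 10, 6)
  W6: need (8, 10, 6) fits (9, 10, 6); releases (3, 2, 1), pool now (12, 12, 7)
  W8: need (0, 9, 7) fits (12, 12, 7); releases (1, 0, 0), pool now (13, 12, 7)
  W3: need (1, 11, 6) fits (13, 12, 7); releases (1, 1, 1), pool now (14, 13, 8)


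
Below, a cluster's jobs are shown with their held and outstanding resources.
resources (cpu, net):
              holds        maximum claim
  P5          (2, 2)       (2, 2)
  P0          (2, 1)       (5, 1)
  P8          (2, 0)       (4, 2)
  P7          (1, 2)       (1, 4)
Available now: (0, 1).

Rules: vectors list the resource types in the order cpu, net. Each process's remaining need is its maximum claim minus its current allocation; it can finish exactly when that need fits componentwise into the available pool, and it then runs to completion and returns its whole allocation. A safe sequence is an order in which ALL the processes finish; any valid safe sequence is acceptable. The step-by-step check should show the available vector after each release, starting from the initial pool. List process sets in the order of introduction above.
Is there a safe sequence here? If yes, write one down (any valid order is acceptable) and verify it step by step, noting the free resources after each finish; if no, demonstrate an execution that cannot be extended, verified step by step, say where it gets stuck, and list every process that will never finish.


SAFE. One safe sequence: P5, P7, P0, P8.
Key observation: reading the order forward, P0 is the first process whose need (3, 0) meets the free pool (3, 5) exactly on a resource it requests.
Check, step by step:
  pool = (0, 1)
  P5 needs (0, 0) <= (0, 1) -> finishes; pool += (2, 2) = (2, 3)
  P7 needs (0, 2) <= (2, 3) -> finishes; pool += (1, 2) = (3, 5)
  P0 needs (3, 0) <= (3, 5) -> finishes; pool += (2, 1) = (5, 6)
  P8 needs (2, 2) <= (5, 6) -> finishes; pool += (2, 0) = (7, 6)


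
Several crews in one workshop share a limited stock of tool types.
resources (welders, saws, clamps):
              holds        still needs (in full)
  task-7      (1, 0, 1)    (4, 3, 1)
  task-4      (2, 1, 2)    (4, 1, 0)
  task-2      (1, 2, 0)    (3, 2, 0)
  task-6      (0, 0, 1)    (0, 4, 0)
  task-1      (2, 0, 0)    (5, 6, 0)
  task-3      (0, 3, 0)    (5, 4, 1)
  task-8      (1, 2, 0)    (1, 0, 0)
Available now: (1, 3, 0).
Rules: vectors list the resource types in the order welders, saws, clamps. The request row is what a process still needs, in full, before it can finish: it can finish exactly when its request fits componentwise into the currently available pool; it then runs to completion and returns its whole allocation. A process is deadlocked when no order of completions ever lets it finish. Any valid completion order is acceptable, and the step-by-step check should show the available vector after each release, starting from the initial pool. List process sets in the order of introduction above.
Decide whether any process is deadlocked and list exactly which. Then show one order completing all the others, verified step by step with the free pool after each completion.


Deadlocked: task-7, task-4, task-2, task-1 and task-3.
Key observation: the pool after task-8, task-6 is (2, 5, 1); every surviving request exceeds it in welders, so progress ends there.
One completion order for the rest: task-8, task-6. Walking it through:
  pool = (1, 3, 0)
  run task-8 (needs (1, 0, 0), free (1, 3, 0)); after release of (1, 2, 0) the pool is (2, 5, 0)
  run task-6 (needs (0, 4, 0), free (2, 5, 0)); after release of (0, 0, 1) the pool is (2, 5, 1)
None of the blocked processes ever fits:
  task-7 cannot run: need (4, 3, 1) vs free (2, 5, 1) (insufficient welders)
  task-4 cannot run: need (4, 1, 0) vs free (2, 5, 1) (insufficient welders)
  task-2 cannot run: need (3, 2, 0) vs free (2, 5, 1) (insufficient welders)
  task-1 cannot run: need (5, 6, 0) vs free (2, 5, 1) (insufficient welders and saws)
  task-3 cannot run: need (5, 4, 1) vs free (2, 5, 1) (insufficient welders)


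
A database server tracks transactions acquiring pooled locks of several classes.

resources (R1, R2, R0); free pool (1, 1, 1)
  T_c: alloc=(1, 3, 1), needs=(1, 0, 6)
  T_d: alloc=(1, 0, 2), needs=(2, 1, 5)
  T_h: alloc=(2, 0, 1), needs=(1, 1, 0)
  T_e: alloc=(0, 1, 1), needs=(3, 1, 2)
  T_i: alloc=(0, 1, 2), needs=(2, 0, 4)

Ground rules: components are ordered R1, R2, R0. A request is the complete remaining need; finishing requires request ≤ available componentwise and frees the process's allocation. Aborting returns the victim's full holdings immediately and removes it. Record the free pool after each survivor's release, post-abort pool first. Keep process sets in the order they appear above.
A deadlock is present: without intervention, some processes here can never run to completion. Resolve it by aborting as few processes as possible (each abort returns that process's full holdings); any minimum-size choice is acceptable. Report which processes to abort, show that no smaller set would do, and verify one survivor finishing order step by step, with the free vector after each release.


Abort T_d.
Key observation: the deadlocked T_i becomes finishable only because T_d released (1, 0, 2); it completes at step 2 below.
Why nothing smaller works: aborting no one leaves the state deadlocked as given.
One survivor order: T_h, T_i, T_e, T_c. Step-by-step check (post-abort pool first):
  pool = (2, 1, 3)
  T_h needs (1, 1, 0) <= (2, 1, 3) -> finishes; pool += (2, 0, 1) = (4, 1, 4)
  T_i needs (2, 0, 4) <= (4, 1, 4) -> finishes; pool += (0, 1, 2) = (4, 2, 6)
  T_e needs (3, 1, 2) <= (4, 2, 6) -> finishes; pool += (0, 1, 1) = (4, 3, 7)
  T_c needs (1, 0, 6) <= (4, 3, 7) -> finishes; pool += (1, 3, 1) = (5, 6, 8)


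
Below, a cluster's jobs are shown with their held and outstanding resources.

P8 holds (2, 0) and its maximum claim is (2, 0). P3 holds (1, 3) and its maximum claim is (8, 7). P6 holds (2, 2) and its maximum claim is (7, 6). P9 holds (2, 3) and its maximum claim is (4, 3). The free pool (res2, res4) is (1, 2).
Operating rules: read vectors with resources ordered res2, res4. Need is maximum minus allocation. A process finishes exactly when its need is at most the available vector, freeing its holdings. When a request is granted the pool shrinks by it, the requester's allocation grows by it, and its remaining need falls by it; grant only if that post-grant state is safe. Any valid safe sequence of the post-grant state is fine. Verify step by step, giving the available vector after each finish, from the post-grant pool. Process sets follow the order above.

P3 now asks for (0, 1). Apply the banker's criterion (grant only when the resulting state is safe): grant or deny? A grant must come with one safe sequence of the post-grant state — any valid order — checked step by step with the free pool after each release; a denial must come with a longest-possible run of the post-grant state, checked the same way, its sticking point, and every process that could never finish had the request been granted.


GRANT: granting preserves safety; a valid post-grant sequence is P8, P9, P6, P3.
Key observation: even at the reduced pool (1, 1), P8 fits immediately, so safety survives the grant.
Step-by-step check of the post-grant state:
  pool = (1, 1)
  P8 needs (0, 0) <= (1, 1) -> finishes; pool += (2, 0) = (3, 1)
  P9 needs (2, 0) <= (3, 1) -> finishes; pool += (2, 3) = (5, 4)
  P6 needs (5, 4) <= (5, 4) -> finishes; pool += (2, 2) = (7, 6)
  P3 needs (7, 3) <= (7, 6) -> finishes; pool += (1, 4) = (8, 10)


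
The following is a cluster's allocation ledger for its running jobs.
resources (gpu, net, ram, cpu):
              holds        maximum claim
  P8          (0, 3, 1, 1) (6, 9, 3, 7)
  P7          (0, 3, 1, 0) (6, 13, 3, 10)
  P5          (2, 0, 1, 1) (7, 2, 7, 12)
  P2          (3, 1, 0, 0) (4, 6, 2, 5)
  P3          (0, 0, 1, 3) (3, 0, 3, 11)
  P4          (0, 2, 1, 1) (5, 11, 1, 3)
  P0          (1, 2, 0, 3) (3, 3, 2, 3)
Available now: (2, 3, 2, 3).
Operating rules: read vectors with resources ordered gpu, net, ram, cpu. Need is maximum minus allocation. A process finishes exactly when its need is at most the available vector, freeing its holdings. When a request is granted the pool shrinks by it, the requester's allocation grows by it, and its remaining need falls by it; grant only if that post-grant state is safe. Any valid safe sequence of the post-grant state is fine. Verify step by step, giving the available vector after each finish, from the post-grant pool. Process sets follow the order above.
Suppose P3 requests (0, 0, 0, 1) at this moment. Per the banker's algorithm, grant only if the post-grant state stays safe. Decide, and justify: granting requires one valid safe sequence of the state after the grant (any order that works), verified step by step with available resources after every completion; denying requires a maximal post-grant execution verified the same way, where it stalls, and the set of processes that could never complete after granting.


DENY. Granting would leave the state unsafe.
Key observation: after P0, P2 the pool peaks at (6, 6, 2, 5), and each blocked process is short somewhere: P8 on cpu; P7 on net, cpu; P5 on ram, cpu; P3 on cpu; P4 on net.
Pretend the grant happened; the run P0, P2 goes as far as possible. Step-by-step check:
  pool = (2, 3, 2, 2)
  run P0 (needs (2, 1, 2, 0), free (2, 3, 2, 2)); after release of (1, 2, 0, 3) the pool is (3, 5, 2, 5)
  run P2 (needs (1, 5, 2, 5), free (3, 5, 2, 5)); after release of (3, 1, 0, 0) the pool is (6, 6, 2, 5)
  P8 still needs (6, 6, 2, 6) but only (6, 6, 2, 5) is free — short on cpu
  P7 still needs (6, 10, 2, 10) but only (6, 6, 2, 5) is free — short on net and cpu
  P5 still needs (5, 2, 6, 11) but only (6, 6, 2, 5) is free — short on ram and cpu
  P3 still needs (3, 0, 2, 7) but only (6, 6, 2, 5) is free — short on cpu
  P4 still needs (5, 9, 0, 2) but only (6, 6, 2, 5) is free — short on net
Post-grant, the permanently blocked set is P8, P7, P5, P3 and P4.


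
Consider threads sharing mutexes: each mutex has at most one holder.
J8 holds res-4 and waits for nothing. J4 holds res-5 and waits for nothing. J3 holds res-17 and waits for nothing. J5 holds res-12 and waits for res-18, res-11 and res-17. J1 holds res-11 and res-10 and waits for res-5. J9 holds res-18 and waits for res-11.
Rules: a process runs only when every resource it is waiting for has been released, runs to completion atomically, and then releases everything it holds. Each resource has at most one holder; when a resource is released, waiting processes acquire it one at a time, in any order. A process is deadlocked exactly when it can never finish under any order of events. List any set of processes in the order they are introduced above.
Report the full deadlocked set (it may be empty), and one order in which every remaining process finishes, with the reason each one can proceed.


No process is deadlocked.
Key observation: every chain of waits terminates; starting from the processes that wait on nothing, all the rest unlock in turn.
One completion order for the rest: J3, J8, J4, J1, J9, J5.
Verifying each step:
  J3: no waits; runs immediately, freeing res-17
  J8: no waits; runs immediately, freeing res-4
  J4: no waits; runs immediately, freeing res-5
  run J1 (all its waits — res-5 — are resolved); releases res-11 and res-10
  run J9 (all its waits — res-11 — are resolved); releases res-18
  run J5 (all its waits — res-18, res-11 and res-17 — are resolved); releases res-12


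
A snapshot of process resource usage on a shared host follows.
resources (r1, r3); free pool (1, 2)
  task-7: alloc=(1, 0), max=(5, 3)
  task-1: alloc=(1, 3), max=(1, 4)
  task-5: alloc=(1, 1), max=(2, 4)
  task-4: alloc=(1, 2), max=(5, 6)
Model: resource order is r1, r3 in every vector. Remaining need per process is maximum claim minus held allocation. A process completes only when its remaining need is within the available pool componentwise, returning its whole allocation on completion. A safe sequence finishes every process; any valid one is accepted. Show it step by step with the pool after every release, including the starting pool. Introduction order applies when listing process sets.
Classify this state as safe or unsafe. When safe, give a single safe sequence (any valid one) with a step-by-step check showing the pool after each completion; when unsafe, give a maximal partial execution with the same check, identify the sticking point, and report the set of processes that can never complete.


UNSAFE.
Key observation: even finishing task-1, task-5 leaves just (3, 6) free — too little r1 for any of the remaining processes.
A maximal execution: task-1, task-5 — then nothing else fits. Step-by-step check:
  pool = (1, 2)
  run task-1 (needs (0, 1), free (1, 2)); after release of (1, 3) the pool is (2, 5)
  run task-5 (needs (1, 3), free (2, 5)); after release of (1, 1) the pool is (3, 6)
  task-7 still needs (4, 3) but only (3, 6) is free — short on r1
  task-4 still needs (4, 4) but only (3, 6) is free — short on r1
Never able to finish: task-7 and task-4.


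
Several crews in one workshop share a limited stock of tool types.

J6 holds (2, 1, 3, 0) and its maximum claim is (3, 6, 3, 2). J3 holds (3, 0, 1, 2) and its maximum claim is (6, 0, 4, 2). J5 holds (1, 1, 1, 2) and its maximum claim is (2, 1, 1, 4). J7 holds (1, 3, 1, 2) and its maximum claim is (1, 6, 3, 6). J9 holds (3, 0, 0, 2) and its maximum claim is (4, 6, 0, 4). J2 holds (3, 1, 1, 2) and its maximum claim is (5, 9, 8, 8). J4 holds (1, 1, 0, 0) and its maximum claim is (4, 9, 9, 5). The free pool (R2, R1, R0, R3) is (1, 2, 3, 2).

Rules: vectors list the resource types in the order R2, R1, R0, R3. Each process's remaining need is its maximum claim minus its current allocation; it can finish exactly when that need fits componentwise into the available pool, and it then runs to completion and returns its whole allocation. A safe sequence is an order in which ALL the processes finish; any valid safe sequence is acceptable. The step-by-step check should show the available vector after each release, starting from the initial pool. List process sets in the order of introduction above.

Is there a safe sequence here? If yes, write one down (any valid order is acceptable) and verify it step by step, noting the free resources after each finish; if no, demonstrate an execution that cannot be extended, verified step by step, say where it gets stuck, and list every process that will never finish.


UNSAFE — no complete ordering exists.
Key observation: after J5, J7, J6, J3, J9 complete, (11, 7, 9, 10) is the best the pool ever gets, yet each leftover process wants more R1.
The run J5, J7, J6, J3, J9 cannot be extended any further. Check, step by step:
  pool = (1, 2, 3, 2)
  J5: need (1, 0, 0, 2) fits (1, 2, 3, 2); releases (1, 1, 1, 2), pool now (2, 3, 4, 4)
  J7: need (0, 3, 2, 4) fits (2, 3, 4, 4); releases (1, 3, 1, 2), pool now (3, 6, 5, 6)
  J6: need (1, 5, 0, 2) fits (3, 6, 5, 6); releases (2, 1, 3, 0), pool now (5, 7, 8, 6)
  J3: need (3, 0, 3, 0) fits (5, 7, 8, 6); releases (3, 0, 1, 2), pool now (8, 7, 9, 8)
  J9: need (1, 6, 0, 2) fits (8, 7, 9, 8); releases (3, 0, 0, 2), pool now (11, 7, 9, 10)
  J2 still needs (2, 8, 7, 6) but only (11, 7, 9, 10) is free — short on R1
  J4 still needs (3, 8, 9, 5) but only (11, 7, 9, 10) is free — short on R1
Processes that can never finish: J2 and J4.


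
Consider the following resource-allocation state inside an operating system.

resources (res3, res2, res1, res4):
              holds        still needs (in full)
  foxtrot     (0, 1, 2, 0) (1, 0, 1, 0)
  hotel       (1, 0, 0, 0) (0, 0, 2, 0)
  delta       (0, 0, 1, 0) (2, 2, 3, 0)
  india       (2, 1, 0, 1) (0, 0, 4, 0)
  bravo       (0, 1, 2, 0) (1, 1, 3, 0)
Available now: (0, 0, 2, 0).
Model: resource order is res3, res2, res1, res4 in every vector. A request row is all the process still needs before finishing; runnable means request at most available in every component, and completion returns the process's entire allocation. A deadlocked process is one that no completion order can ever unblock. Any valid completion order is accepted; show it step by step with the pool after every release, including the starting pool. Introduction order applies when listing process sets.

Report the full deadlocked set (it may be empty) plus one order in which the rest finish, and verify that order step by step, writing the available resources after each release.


The deadlocked set is empty.
Key observation: starting with hotel, each completion frees enough for the next — no one is permanently blocked.
One completion order for the rest: hotel, foxtrot, india, bravo, delta. Step-by-step check:
  pool = (0, 0, 2, 0)
  run hotel (needs (0, 0, 2, 0), free (0, 0, 2, 0)); after release of (1, 0, 0, 0) the pool is (1, 0, 2, 0)
  run foxtrot (needs (1, 0, 1, 0), free (1, 0, 2, 0)); after release of (0, 1, 2, 0) the pool is (1, 1, 4, 0)
  run india (needs (0, 0, 4, 0), free (1, 1, 4, 0)); after release of (2, 1, 0, 1) the pool is (3, 2, 4, 1)
  run bravo (needs (1, 1, 3, 0), free (3, 2, 4, 1)); after release of (0, 1, 2, 0) the pool is (3, 3, 6, 1)
  run delta (needs (2, 2, 3, 0), free (3, 3, 6, 1)); after release of (0, 0, 1, 0) the pool is (3, 3, 7, 1)


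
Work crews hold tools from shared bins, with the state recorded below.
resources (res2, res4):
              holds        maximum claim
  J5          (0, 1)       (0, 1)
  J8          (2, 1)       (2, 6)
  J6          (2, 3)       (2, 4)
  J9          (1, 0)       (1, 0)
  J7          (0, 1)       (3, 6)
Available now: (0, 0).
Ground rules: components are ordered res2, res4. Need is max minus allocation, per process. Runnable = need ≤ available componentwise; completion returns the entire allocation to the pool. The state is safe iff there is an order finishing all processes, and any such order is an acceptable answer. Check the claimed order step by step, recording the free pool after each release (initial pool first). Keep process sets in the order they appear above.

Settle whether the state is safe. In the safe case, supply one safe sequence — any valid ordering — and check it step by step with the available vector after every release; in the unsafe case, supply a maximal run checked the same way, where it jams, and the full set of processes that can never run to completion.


UNSAFE.
Key observation: the pool after J9, J5, J6 is (3, 4); every surviving request exceeds it in res4, so progress ends there.
A maximal execution: J9, J5, J6 — then nothing else fits. Verifying each step:
  pool = (0, 0)
  run J9 (needs (0, 0), free (0, 0)); after release of (1, 0) the pool is (1, 0)
  run J5 (needs (0, 0), free (1, 0)); after release of (0, 1) the pool is (1, 1)
  run J6 (needs (0, 1), free (1, 1)); after release of (2, 3) the pool is (3, 4)
  blocked: J8 wants (0, 5), pool (3, 4) — not enough res4
  blocked: J7 wants (3, 5), pool (3, 4) — not enough res4
Processes that can never finish: J8 and J7.


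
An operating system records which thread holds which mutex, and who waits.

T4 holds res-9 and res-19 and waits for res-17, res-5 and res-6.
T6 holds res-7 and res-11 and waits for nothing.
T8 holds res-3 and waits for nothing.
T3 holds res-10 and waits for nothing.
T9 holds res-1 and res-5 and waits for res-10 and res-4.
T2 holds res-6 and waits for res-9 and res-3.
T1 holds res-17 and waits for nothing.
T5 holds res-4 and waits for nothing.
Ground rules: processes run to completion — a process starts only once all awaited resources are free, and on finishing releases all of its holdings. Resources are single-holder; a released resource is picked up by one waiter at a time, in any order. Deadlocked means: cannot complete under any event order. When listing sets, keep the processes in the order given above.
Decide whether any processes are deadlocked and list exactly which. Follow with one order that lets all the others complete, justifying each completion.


The deadlocked set is T4 and T2.
Key observation: the knot is the closed ring of waits T4 -> T2 -> T4; no other process is dragged down with it.
One completion order for the rest: T1, T6, T3, T8, T5, T9.
Step-by-step check:
  run T1 (it waits on nothing); releases res-17
  run T6 (it waits on nothing); releases res-7 and res-11
  run T3 (it waits on nothing); releases res-10
  run T8 (it waits on nothing); releases res-3
  run T5 (it waits on nothing); releases res-4
  T9: everything it awaited (res-10 and res-4) is free; runs, freeing res-1 and res-5


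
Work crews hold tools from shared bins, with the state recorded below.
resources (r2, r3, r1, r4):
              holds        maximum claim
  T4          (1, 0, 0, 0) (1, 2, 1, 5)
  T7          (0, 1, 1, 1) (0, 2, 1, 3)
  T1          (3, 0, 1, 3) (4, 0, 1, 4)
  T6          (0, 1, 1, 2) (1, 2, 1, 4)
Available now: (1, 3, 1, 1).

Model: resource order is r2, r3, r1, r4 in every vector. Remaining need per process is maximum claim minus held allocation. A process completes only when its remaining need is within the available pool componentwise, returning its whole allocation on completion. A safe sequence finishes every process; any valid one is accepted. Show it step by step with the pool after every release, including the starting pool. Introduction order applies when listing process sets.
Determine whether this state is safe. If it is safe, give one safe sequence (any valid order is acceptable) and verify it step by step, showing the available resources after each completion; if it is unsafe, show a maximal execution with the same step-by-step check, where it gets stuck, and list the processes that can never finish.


SAFE. One safe sequence: T1, T7, T6, T4.
Key observation: the first exact fit in this order is T1 — it needs (1, 0, 0, 1) with (1, 3, 1, 1) free, meeting a requested resource to the last unit.
Walking it through:
  pool = (1, 3, 1, 1)
  run T1 (needs (1, 0, 0, 1), free (1, 3, 1, 1)); after release of (3, 0, 1, 3) the pool is (4, 3, 2, 4)
  run T7 (needs (0, 1, 0, 2), free (4, 3, 2, 4)); after release of (0, 1, 1, 1) the pool is (4, 4, 3, 5)
  run T6 (needs (1, 1, 0, 2), free (4, 4, 3, 5)); after release of (0, 1, 1, 2) the pool is (4, 5, 4, 7)
  run T4 (needs (0, 2, 1, 5), free (4, 5, 4, 7)); after release of (1, 0, 0, 0) the pool is (5, 5, 4, 7)


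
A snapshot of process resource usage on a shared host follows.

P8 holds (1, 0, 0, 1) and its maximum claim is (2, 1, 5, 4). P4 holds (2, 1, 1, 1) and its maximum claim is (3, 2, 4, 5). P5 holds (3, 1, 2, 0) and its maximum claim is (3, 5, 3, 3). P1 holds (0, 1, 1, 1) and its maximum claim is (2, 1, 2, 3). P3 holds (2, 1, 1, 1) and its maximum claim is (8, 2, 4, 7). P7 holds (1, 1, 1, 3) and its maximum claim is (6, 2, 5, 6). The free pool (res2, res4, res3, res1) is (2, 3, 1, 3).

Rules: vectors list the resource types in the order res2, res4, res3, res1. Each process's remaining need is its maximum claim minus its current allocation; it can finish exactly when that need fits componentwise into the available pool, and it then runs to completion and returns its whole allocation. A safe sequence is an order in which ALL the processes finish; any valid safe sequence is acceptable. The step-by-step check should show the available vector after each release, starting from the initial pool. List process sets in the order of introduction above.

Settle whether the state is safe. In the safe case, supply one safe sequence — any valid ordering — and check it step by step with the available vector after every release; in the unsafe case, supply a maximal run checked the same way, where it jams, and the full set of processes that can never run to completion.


SAFE, for example via the order P1, P5, P7, P3, P8, P4.
Key observation: the order's first zero-slack moment is P1 ((2, 0, 1, 2) needed, (2, 3, 1, 3) free — a requested resource with nothing to spare).
Walking it through:
  pool = (2, 3, 1, 3)
  run P1 (needs (2, 0, 1, 2), free (2, 3, 1, 3)); after release of (0, 1, 1, 1) the pool is (2, 4, 2, 4)
  run P5 (needs (0, 4, 1, 3), free (2, 4, 2, 4)); after release of (3, 1, 2, 0) the pool is (5, 5, 4, 4)
  run P7 (needs (5, 1, 4, 3), free (5, 5, 4, 4)); after release of (1, 1, 1, 3) the pool is (6, 6, 5, 7)
  run P3 (needs (6, 1, 3, 6), free (6, 6, 5, 7)); after release of (2, 1, 1, 1) the pool is (8, 7, 6, 8)
  run P8 (needs (1, 1, 5, 3), free (8, 7, 6, 8)); after release of (1, 0, 0, 1) the pool is (9, 7, 6, 9)
  run P4 (needs (1, 1, 3, 4), free (9, 7, 6, 9)); after release of (2, 1, 1, 1) the pool is (11, 8, 7, 10)
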